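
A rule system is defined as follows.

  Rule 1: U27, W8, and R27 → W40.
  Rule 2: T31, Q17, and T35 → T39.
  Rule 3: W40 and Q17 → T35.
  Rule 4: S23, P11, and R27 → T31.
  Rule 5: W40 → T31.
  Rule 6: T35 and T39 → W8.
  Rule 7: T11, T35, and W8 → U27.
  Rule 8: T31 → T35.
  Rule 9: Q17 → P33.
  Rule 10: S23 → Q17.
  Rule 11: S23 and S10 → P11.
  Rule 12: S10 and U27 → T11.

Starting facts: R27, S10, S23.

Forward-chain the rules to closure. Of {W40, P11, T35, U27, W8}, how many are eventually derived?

3

S23 and S10 hold, so P11 follows (Rule 11).
S23 holds, so Q17 follows (Rule 10).
From S23, P11, and R27, Rule 4 gives T31.
From T31, Rule 8 gives T35.
T31, Q17, and T35 hold, so T39 follows (Rule 2).
T35 and T39 hold, so W8 follows (Rule 6).
W40 would need U27, W8, and R27 (Rule 1), but U27 is never established.
P11: reached.
T35: reached.
U27 would need T11, T35, and W8 (Rule 7), but T11 is never established.
W8: reached.
Reached: P11, T35, and W8 — 3 of the 5.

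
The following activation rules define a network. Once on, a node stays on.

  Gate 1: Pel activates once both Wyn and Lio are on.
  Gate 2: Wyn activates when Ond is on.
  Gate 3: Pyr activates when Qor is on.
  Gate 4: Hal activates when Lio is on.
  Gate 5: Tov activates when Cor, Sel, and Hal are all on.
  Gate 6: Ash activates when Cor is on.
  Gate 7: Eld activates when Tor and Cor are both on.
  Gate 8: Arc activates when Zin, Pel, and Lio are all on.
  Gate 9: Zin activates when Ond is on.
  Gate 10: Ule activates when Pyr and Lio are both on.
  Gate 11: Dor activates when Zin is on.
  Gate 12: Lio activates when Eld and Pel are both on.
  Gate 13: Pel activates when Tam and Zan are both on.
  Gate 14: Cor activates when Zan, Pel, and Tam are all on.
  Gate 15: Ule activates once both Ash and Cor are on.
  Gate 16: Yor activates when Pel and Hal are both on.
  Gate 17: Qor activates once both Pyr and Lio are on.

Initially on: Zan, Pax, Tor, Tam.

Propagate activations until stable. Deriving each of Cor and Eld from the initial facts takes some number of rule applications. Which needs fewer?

Cor: Tam and Zan are on, so Pel activates (Gate 13). Gate 14: Zan, Pel, and Tam on → Cor on. [2 rule applications]
Eld: Tam and Zan are on, so Pel activates (Gate 13). Zan, Pel, and Tam are on, so Cor activates (Gate 14). Gate 7: Tor and Cor on → Eld on. [3 rule applications]
Cor needs fewer.

Cor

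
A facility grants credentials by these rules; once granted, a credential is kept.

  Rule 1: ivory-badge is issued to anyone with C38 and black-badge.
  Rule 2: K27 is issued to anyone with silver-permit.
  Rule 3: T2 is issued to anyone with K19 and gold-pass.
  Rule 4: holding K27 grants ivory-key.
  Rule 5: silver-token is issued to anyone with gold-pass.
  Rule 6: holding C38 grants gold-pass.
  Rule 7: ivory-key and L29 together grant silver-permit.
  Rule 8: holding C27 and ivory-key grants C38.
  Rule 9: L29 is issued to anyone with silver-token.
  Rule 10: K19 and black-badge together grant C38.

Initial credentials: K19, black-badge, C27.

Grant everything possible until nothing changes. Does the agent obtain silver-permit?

silver-permit would need ivory-key and L29 (Rule 7), but ivory-key is never granted.

No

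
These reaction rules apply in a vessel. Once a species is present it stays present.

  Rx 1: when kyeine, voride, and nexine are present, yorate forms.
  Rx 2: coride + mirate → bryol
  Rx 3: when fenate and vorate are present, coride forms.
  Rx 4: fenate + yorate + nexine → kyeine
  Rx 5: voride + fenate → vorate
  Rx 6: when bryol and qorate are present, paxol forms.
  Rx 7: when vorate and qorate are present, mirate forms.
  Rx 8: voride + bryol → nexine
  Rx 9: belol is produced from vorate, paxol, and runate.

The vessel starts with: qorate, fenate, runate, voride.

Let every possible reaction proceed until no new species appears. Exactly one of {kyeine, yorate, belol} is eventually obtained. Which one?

belol

voride and fenate present → vorate forms (Rx 5).
vorate and qorate present → mirate forms (Rx 7).
fenate and vorate present → coride forms (Rx 3).
coride and mirate present → bryol forms (Rx 2).
bryol and qorate present → paxol forms (Rx 6).
vorate, paxol, and runate present → belol forms (Rx 9).
kyeine would need fenate, yorate, and nexine (Rx 4), but yorate never forms. yorate would need kyeine, voride, and nexine (Rx 1), but kyeine never forms.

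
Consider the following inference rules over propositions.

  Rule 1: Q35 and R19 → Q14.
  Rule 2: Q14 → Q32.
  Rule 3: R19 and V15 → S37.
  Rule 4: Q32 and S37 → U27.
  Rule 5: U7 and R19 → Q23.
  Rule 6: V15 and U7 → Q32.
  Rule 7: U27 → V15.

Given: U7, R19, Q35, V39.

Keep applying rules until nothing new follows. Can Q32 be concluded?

Yes

Q35 and R19 hold, so Q14 follows (Rule 1).
Q14 holds, so Q32 follows (Rule 2).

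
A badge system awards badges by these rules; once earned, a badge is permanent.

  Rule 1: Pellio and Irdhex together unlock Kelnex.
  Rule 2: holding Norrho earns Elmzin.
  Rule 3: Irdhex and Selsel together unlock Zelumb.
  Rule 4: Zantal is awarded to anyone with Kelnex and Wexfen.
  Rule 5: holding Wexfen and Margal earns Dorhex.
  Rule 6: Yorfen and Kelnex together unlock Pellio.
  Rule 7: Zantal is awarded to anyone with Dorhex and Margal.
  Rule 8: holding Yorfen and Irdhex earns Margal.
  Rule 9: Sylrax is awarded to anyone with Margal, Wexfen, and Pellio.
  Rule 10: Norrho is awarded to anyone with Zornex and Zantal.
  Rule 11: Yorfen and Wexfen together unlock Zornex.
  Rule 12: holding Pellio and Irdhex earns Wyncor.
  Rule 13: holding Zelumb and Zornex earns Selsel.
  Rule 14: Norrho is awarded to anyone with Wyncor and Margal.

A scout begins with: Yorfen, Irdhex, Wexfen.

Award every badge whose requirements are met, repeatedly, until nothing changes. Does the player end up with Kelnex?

Kelnex would need Pellio and Irdhex (Rule 1), but Pellio is never earned.

No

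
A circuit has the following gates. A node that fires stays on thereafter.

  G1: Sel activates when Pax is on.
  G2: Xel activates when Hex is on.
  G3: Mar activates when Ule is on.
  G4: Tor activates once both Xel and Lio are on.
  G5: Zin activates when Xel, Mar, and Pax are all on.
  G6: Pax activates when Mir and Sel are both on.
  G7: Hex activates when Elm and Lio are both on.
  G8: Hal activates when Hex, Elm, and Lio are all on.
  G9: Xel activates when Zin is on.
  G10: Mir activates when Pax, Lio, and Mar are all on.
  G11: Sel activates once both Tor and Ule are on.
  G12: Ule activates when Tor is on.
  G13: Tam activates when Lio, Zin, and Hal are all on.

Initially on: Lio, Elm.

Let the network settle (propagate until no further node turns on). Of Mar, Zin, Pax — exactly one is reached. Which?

Elm and Lio are on, so Hex activates (G7).
Hex is on, so Xel activates (G2).
G4: Xel and Lio on → Tor on.
G12: Tor on → Ule on.
Ule is on, so Mar activates (G3).
Pax would need Mir and Sel (G6), but Mir never turns on. Zin would need Xel, Mar, and Pax (G5), but Pax never turns on.

Mar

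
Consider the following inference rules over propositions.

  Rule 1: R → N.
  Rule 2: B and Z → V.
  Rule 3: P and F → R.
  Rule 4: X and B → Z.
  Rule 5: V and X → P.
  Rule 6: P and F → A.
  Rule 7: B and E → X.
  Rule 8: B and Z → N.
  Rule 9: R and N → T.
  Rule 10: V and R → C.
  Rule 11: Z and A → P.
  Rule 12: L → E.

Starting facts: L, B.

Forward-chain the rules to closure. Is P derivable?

L holds, so E follows (Rule 12).
B and E hold, so X follows (Rule 7).
X and B hold, so Z follows (Rule 4).
B and Z hold, so V follows (Rule 2).
From V and X, Rule 5 gives P.

Yes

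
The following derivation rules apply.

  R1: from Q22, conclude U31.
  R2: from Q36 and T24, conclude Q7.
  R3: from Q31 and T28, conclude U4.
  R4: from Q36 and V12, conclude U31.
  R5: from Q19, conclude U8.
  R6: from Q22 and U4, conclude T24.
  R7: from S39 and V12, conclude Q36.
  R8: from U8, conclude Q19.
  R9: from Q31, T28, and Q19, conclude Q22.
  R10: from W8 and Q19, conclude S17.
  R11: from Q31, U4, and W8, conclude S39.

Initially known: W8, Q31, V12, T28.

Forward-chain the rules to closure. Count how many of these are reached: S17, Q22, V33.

S17 would need W8 and Q19 (R10), but Q19 is never established.
Q22 would need Q31, T28, and Q19 (R9), but Q19 is never established.
No rule produces V33, and it is not given.
None of the 3 are reached.

0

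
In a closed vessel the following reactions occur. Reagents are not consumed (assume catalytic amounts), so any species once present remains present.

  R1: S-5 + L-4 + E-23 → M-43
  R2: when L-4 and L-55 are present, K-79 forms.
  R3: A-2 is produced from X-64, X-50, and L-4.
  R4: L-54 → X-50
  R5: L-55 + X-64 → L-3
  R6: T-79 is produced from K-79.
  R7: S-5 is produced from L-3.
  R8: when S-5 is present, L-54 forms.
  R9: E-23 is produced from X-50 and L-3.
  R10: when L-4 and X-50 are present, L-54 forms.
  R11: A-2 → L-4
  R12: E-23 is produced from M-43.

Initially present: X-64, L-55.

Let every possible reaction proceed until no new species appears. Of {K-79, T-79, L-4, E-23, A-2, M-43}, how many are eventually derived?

1

L-55 and X-64 present → L-3 forms (R5).
L-3 present → S-5 forms (R7).
S-5 present → L-54 forms (R8).
L-54 present → X-50 forms (R4).
X-50 and L-3 present → E-23 forms (R9).
K-79 would need L-4 and L-55 (R2), but L-4 never forms.
T-79 would need K-79 (R6), but K-79 never forms.
L-4 would need A-2 (R11), but A-2 never forms.
E-23: reached.
A-2 would need X-64, X-50, and L-4 (R3), but L-4 never forms.
M-43 would need S-5, L-4, and E-23 (R1), but L-4 never forms.
Reached: E-23 — 1 of the 6.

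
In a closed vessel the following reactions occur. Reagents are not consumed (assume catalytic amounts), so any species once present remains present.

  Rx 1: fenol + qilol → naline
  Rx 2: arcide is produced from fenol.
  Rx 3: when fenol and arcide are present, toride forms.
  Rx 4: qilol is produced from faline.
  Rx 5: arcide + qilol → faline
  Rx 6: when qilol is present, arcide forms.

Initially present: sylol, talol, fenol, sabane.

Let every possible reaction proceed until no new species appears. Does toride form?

Yes

fenol present → arcide forms (Rx 2).
fenol and arcide present → toride forms (Rx 3).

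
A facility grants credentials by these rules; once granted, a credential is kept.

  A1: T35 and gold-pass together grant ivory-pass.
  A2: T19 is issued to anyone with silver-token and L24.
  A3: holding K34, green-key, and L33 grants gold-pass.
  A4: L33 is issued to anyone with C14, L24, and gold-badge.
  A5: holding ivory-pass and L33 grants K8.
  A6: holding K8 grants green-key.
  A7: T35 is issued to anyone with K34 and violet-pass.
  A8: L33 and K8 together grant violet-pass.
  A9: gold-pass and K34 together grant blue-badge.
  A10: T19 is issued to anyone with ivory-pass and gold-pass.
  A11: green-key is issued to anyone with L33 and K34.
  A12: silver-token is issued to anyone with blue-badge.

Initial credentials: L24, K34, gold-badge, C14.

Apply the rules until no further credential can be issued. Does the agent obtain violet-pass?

No

violet-pass would need L33 and K8 (A8), but K8 is never granted.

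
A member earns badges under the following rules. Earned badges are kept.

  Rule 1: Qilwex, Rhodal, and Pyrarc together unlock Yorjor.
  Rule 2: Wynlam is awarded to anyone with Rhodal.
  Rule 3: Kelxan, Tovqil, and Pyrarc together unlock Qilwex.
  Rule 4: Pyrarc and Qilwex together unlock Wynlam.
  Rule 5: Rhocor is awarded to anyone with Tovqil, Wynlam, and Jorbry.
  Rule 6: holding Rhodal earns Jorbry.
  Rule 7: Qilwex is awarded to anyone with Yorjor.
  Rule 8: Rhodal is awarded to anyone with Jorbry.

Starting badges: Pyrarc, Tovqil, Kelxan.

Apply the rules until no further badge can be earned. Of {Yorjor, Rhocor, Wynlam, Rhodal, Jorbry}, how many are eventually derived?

1

With Kelxan, Tovqil, and Pyrarc, Qilwex is earned (Rule 3).
With Pyrarc and Qilwex, Wynlam is earned (Rule 4).
Yorjor would need Qilwex, Rhodal, and Pyrarc (Rule 1), but Rhodal is never earned.
Rhocor would need Tovqil, Wynlam, and Jorbry (Rule 5), but Jorbry is never earned.
Wynlam: reached.
Rhodal would need Jorbry (Rule 8), but Jorbry is never earned.
Jorbry would need Rhodal (Rule 6), but Rhodal is never earned.
Reached: Wynlam — 1 of the 5.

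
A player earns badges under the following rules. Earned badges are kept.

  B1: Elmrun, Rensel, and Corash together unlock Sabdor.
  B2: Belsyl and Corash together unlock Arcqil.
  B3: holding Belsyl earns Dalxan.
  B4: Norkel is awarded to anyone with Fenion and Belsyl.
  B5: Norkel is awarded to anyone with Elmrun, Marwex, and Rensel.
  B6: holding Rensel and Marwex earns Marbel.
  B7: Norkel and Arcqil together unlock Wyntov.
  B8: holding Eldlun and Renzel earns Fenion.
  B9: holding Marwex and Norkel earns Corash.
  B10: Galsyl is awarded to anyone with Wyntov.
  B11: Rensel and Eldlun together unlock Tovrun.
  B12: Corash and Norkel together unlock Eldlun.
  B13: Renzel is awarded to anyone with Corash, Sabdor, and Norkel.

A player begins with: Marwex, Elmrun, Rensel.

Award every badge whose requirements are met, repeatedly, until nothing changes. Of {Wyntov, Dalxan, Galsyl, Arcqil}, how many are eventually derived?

0

Wyntov would need Norkel and Arcqil (B7), but Arcqil is never earned.
Dalxan would need Belsyl (B3), but Belsyl is never earned.
Galsyl would need Wyntov (B10), but Wyntov is never earned.
Arcqil would need Belsyl and Corash (B2), but Belsyl is never earned.
None of the 4 are reached.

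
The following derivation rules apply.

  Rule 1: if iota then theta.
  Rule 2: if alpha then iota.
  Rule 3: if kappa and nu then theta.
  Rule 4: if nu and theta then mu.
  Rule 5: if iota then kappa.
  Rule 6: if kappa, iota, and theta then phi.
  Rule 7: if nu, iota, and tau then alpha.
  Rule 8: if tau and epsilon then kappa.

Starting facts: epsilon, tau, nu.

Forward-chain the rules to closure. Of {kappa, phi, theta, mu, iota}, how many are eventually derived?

3

From tau and epsilon, Rule 8 gives kappa.
kappa and nu hold, so theta follows (Rule 3).
From nu and theta, Rule 4 gives mu.
kappa: reached.
phi would need kappa, iota, and theta (Rule 6), but iota is never established.
theta: reached.
mu: reached.
iota would need alpha (Rule 2), but alpha is never established.
Reached: kappa, theta, and mu — 3 of the 5.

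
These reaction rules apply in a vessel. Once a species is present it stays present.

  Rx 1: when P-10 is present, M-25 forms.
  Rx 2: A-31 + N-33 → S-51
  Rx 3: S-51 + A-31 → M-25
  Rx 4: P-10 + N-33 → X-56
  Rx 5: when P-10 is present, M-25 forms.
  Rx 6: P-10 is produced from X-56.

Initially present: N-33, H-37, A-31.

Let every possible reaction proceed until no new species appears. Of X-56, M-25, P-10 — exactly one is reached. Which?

A-31 and N-33 present → S-51 forms (Rx 2).
S-51 and A-31 present → M-25 forms (Rx 3).
X-56 would need P-10 and N-33 (Rx 4), but P-10 never forms. P-10 would need X-56 (Rx 6), but X-56 never forms.

M-25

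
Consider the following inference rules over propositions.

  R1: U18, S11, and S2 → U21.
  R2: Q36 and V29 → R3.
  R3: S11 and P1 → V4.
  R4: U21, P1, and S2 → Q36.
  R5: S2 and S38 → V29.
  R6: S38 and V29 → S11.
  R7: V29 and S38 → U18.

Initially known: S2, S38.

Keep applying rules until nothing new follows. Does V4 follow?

V4 would need S11 and P1 (R3), but P1 is never established.

No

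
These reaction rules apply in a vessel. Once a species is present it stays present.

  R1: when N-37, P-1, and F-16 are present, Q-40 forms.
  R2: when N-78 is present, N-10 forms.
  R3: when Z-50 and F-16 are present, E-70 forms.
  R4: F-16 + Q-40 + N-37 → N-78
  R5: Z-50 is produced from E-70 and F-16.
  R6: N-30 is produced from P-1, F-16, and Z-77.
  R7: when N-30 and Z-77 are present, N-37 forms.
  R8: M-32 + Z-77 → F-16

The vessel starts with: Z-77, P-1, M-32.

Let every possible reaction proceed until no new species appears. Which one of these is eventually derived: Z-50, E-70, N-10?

M-32 and Z-77 present → F-16 forms (R8).
P-1, F-16, and Z-77 present → N-30 forms (R6).
N-30 and Z-77 present → N-37 forms (R7).
N-37, P-1, and F-16 present → Q-40 forms (R1).
F-16, Q-40, and N-37 present → N-78 forms (R4).
N-78 present → N-10 forms (R2).
Z-50 would need E-70 and F-16 (R5), but E-70 never forms. E-70 would need Z-50 and F-16 (R3), but Z-50 never forms.

N-10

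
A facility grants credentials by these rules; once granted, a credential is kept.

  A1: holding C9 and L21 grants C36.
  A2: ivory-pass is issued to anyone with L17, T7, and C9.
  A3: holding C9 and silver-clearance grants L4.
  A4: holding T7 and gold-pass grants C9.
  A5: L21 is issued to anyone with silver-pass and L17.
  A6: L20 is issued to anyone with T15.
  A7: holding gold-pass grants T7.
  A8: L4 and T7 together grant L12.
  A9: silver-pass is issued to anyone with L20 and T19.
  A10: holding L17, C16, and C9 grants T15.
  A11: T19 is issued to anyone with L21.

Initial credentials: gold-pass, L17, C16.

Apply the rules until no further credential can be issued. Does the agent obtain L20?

Holding gold-pass grants T7 (A7).
Holding T7 and gold-pass grants C9 (A4).
Holding L17, C16, and C9 grants T15 (A10).
Holding T15 grants L20 (A6).

Yes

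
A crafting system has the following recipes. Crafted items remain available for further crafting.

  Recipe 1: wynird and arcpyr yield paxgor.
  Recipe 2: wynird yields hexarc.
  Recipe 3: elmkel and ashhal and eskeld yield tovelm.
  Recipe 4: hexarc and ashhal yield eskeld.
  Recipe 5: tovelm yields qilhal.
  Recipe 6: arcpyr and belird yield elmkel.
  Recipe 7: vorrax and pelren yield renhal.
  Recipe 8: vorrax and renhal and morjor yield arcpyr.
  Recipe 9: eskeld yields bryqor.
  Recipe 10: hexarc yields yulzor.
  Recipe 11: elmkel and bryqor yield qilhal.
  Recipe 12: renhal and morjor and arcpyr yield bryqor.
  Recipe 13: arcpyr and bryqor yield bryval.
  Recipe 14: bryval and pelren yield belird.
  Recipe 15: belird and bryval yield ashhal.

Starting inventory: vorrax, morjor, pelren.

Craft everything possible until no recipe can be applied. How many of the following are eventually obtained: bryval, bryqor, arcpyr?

3

Using Recipe 7, vorrax and pelren make renhal.
Using Recipe 8, vorrax, renhal, and morjor make arcpyr.
renhal and morjor and arcpyr → bryqor (Recipe 12).
Using Recipe 13, arcpyr and bryqor make bryval.
bryval: reached.
bryqor: reached.
arcpyr: reached.
All 3 are reached.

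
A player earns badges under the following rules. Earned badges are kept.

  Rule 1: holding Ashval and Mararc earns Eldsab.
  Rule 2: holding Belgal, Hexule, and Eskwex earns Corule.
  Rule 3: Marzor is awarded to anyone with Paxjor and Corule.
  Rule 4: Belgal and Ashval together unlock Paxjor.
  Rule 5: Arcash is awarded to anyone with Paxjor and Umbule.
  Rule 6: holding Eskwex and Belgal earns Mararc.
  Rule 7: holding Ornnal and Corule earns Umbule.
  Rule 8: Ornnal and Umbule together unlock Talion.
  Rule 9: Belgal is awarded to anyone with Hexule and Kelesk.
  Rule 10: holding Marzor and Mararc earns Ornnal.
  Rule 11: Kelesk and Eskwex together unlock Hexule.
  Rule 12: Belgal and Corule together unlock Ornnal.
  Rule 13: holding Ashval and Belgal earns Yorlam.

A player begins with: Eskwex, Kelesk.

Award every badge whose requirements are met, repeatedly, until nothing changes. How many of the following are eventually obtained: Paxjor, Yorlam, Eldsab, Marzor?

0

Paxjor would need Belgal and Ashval (Rule 4), but Ashval is never earned.
Yorlam would need Ashval and Belgal (Rule 13), but Ashval is never earned.
Eldsab would need Ashval and Mararc (Rule 1), but Ashval is never earned.
Marzor would need Paxjor and Corule (Rule 3), but Paxjor is never earned.
None of the 4 are reached.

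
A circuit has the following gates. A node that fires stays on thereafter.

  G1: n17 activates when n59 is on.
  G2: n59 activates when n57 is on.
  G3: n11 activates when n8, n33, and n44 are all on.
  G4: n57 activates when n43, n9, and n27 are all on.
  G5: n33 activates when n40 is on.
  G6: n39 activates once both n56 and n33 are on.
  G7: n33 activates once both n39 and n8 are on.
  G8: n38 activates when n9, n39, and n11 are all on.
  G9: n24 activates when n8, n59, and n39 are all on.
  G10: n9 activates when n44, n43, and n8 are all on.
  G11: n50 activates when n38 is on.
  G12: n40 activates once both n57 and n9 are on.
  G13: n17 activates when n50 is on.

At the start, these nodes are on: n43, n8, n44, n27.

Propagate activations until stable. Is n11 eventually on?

Yes

G10: n44, n43, and n8 on → n9 on.
G4: n43, n9, and n27 on → n57 on.
n57 and n9 are on, so n40 activates (G12).
n40 is on, so n33 activates (G5).
G3: n8, n33, and n44 on → n11 on.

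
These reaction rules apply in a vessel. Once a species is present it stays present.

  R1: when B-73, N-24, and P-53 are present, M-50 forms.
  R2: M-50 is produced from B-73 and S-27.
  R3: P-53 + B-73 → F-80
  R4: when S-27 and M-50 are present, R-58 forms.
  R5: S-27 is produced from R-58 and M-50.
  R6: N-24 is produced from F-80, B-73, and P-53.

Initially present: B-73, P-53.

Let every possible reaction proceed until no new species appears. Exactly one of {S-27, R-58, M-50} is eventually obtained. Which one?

P-53 and B-73 present → F-80 forms (R3).
F-80, B-73, and P-53 present → N-24 forms (R6).
B-73, N-24, and P-53 present → M-50 forms (R1).
S-27 would need R-58 and M-50 (R5), but R-58 never forms. R-58 would need S-27 and M-50 (R4), but S-27 never forms.

M-50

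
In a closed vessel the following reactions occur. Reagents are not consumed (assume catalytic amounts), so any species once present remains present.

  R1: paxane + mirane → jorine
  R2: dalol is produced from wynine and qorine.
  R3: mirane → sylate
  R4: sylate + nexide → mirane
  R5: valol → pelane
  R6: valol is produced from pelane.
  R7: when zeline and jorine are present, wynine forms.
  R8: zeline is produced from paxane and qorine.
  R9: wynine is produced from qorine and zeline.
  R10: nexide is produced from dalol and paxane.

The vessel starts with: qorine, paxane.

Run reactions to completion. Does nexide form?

paxane and qorine present → zeline forms (R8).
qorine and zeline present → wynine forms (R9).
wynine and qorine present → dalol forms (R2).
dalol and paxane present → nexide forms (R10).

Yes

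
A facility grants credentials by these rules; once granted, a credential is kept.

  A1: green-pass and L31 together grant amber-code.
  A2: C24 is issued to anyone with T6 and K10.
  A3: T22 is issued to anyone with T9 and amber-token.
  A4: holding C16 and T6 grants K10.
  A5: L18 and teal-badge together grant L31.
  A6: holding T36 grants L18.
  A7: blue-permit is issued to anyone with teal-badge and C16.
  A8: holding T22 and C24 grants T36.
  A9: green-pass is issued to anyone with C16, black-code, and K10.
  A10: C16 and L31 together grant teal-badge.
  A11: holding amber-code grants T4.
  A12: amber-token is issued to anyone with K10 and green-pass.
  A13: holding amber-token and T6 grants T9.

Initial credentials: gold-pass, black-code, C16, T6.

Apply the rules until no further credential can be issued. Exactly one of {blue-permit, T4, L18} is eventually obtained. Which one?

Holding C16 and T6 grants K10 (A4).
Holding T6 and K10 grants C24 (A2).
Holding C16, black-code, and K10 grants green-pass (A9).
Holding K10 and green-pass grants amber-token (A12).
Holding amber-token and T6 grants T9 (A13).
Holding T9 and amber-token grants T22 (A3).
Holding T22 and C24 grants T36 (A8).
Holding T36 grants L18 (A6).
T4 would need amber-code (A11), but amber-code is never granted. blue-permit would need teal-badge and C16 (A7), but teal-badge is never granted.

L18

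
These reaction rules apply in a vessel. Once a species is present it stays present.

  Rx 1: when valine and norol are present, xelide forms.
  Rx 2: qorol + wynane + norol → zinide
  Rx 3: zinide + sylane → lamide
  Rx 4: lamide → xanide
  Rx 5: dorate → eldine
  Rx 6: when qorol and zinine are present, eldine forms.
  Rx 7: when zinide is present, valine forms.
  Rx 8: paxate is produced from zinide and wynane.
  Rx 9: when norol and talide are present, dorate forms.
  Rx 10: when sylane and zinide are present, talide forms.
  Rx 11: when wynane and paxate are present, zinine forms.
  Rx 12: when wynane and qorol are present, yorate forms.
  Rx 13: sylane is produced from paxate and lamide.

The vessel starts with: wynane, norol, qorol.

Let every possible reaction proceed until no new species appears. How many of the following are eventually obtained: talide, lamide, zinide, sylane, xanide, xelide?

2

qorol, wynane, and norol present → zinide forms (Rx 2).
zinide present → valine forms (Rx 7).
valine and norol present → xelide forms (Rx 1).
talide would need sylane and zinide (Rx 10), but sylane never forms.
lamide would need zinide and sylane (Rx 3), but sylane never forms.
zinide: reached.
sylane would need paxate and lamide (Rx 13), but lamide never forms.
xanide would need lamide (Rx 4), but lamide never forms.
xelide: reached.
Reached: zinide and xelide — 2 of the 6.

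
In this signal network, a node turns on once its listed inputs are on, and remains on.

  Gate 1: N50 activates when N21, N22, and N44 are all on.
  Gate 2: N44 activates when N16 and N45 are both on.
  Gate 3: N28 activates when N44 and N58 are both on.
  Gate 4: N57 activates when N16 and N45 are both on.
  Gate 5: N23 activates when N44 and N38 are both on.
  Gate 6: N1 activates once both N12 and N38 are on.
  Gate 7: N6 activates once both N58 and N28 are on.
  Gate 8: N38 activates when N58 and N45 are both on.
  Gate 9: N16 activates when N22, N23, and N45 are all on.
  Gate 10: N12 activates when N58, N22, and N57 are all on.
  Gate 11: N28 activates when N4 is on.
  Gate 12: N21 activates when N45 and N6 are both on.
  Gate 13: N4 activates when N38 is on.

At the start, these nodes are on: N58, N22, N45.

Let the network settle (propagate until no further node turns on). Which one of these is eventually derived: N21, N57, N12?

Gate 8: N58 and N45 on → N38 on.
Gate 13: N38 on → N4 on.
N4 is on, so N28 activates (Gate 11).
Gate 7: N58 and N28 on → N6 on.
N45 and N6 are on, so N21 activates (Gate 12).
N57 would need N16 and N45 (Gate 4), but N16 never turns on. N12 would need N58, N22, and N57 (Gate 10), but N57 never turns on.

N21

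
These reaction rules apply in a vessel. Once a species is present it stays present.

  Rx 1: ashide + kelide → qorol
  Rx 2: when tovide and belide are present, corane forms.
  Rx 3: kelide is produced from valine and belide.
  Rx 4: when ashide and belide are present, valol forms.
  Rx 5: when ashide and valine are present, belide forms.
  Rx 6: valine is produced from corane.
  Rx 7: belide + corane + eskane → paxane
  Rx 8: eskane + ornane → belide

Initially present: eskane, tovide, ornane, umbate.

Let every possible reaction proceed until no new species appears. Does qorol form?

No

qorol would need ashide and kelide (Rx 1), but ashide never forms.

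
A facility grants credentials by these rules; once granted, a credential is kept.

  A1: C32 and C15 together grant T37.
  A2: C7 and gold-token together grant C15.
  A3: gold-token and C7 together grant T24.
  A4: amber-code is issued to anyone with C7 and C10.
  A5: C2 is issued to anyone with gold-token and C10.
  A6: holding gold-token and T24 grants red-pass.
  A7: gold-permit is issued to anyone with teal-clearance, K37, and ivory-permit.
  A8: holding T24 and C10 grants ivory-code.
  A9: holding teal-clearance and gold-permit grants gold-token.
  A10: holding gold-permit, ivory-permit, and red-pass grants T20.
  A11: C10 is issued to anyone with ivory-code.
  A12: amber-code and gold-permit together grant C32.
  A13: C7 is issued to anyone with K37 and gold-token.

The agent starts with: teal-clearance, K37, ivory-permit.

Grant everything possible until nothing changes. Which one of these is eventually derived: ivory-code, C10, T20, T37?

Holding teal-clearance, K37, and ivory-permit grants gold-permit (A7).
Holding teal-clearance and gold-permit grants gold-token (A9).
Holding K37 and gold-token grants C7 (A13).
Holding gold-token and C7 grants T24 (A3).
Holding gold-token and T24 grants red-pass (A6).
Holding gold-permit, ivory-permit, and red-pass grants T20 (A10).
ivory-code would need T24 and C10 (A8), but C10 is never granted. T37 would need C32 and C15 (A1), but C32 is never granted. C10 would need ivory-code (A11), but ivory-code is never granted.

T20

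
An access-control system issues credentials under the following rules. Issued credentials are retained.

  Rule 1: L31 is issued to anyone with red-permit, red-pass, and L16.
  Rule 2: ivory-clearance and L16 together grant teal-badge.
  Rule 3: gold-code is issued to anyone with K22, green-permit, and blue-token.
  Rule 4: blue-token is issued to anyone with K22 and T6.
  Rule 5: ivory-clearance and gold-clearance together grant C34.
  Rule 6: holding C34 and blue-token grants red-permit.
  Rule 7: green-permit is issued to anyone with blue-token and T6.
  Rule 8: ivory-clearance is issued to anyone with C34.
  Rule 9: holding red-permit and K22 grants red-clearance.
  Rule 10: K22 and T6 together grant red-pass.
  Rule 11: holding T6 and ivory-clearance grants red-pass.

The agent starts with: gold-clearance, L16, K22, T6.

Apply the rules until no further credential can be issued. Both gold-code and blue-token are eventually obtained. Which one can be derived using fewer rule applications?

blue-token: Holding K22 and T6 grants blue-token (Rule 4). [1 rule application]
gold-code: Holding K22 and T6 grants blue-token (Rule 4). Holding blue-token and T6 grants green-permit (Rule 7). Holding K22, green-permit, and blue-token grants gold-code (Rule 3). [3 rule applications]
blue-token needs fewer.

blue-token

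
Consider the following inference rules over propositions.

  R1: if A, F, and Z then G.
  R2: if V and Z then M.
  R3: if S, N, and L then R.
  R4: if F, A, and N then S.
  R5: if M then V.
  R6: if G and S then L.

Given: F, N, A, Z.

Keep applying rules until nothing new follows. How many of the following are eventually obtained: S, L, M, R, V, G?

From F, A, and N, R4 gives S.
From A, F, and Z, R1 gives G.
G and S hold, so L follows (R6).
From S, N, and L, R3 gives R.
S: reached.
L: reached.
M would need V and Z (R2), but V is never established.
R: reached.
V would need M (R5), but M is never established.
G: reached.
Reached: S, L, R, and G — 4 of the 6.

4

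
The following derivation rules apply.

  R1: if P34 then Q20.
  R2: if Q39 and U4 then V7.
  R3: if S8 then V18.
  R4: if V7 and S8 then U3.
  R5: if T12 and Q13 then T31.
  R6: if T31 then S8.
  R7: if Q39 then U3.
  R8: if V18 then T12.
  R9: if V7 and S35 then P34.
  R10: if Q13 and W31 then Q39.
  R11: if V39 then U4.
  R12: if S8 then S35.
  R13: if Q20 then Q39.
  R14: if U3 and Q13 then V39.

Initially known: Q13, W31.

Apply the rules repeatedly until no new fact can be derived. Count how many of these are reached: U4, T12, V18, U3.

2

Q13 and W31 hold, so Q39 follows (R10).
Q39 holds, so U3 follows (R7).
U3 and Q13 hold, so V39 follows (R14).
V39 holds, so U4 follows (R11).
U4: reached.
T12 would need V18 (R8), but V18 is never established.
V18 would need S8 (R3), but S8 is never established.
U3: reached.
Reached: U4 and U3 — 2 of the 4.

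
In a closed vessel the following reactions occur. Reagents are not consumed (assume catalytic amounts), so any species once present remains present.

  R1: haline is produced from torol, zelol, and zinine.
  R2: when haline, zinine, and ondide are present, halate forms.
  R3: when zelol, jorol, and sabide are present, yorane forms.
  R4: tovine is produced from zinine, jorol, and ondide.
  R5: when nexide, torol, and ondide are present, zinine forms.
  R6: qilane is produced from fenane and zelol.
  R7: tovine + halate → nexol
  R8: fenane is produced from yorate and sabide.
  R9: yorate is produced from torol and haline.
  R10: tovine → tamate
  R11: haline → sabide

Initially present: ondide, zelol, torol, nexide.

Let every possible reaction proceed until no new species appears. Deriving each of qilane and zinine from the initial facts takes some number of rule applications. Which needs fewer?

zinine: nexide, torol, and ondide present → zinine forms (R5). [1 rule application]
qilane: nexide, torol, and ondide present → zinine forms (R5). torol, zelol, and zinine present → haline forms (R1). haline present → sabide forms (R11). torol and haline present → yorate forms (R9). yorate and sabide present → fenane forms (R8). fenane and zelol present → qilane forms (R6). [6 rule applications]
zinine needs fewer.

zinine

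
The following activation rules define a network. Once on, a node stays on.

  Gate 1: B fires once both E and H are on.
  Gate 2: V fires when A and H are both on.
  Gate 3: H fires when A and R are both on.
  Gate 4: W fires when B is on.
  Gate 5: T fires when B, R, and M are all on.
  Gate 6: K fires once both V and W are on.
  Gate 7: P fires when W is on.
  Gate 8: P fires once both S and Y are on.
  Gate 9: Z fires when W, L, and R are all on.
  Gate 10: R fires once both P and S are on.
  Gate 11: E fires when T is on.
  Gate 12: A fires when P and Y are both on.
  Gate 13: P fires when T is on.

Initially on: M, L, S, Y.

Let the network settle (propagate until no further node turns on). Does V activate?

Yes

Gate 8: S and Y on → P on.
P and Y are on, so A fires (Gate 12).
P and S are on, so R fires (Gate 10).
Gate 3: A and R on → H on.
Gate 2: A and H on → V on.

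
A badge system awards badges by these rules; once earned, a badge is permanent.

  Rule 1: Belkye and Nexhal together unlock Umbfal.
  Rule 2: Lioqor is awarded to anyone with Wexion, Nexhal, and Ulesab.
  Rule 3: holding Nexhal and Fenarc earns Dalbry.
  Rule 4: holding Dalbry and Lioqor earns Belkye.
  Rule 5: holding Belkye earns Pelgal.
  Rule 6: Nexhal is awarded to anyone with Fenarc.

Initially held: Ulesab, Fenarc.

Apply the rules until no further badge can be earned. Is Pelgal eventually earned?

Pelgal would need Belkye (Rule 5), but Belkye is never earned.

No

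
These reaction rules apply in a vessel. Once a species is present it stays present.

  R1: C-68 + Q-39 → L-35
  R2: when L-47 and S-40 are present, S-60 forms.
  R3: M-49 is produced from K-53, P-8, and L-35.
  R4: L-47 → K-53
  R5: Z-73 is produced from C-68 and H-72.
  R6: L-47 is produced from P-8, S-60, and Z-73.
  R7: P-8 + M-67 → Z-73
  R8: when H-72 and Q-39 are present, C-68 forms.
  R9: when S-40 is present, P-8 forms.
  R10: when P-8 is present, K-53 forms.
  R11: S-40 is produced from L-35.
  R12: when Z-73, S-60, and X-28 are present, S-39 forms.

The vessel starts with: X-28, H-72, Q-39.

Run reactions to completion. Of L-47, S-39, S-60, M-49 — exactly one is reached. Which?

M-49

H-72 and Q-39 present → C-68 forms (R8).
C-68 and Q-39 present → L-35 forms (R1).
L-35 present → S-40 forms (R11).
S-40 present → P-8 forms (R9).
P-8 present → K-53 forms (R10).
K-53, P-8, and L-35 present → M-49 forms (R3).
S-60 would need L-47 and S-40 (R2), but L-47 never forms. S-39 would need Z-73, S-60, and X-28 (R12), but S-60 never forms. L-47 would need P-8, S-60, and Z-73 (R6), but S-60 never forms.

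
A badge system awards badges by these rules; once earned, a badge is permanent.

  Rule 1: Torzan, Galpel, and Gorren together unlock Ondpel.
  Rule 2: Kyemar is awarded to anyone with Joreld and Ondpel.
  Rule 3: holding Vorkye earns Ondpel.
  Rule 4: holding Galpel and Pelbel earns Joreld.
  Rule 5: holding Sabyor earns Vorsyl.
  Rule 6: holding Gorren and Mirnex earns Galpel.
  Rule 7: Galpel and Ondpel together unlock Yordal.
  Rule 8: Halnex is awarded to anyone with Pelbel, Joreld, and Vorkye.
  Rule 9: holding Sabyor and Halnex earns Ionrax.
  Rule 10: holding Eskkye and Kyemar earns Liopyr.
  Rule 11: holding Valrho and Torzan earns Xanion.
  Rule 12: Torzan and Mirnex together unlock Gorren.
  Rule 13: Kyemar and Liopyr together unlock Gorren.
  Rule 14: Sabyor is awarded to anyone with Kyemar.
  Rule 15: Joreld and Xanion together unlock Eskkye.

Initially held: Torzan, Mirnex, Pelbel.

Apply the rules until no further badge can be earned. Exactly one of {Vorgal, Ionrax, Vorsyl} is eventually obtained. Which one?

Vorsyl

With Torzan and Mirnex, Gorren is earned (Rule 12).
With Gorren and Mirnex, Galpel is earned (Rule 6).
With Galpel and Pelbel, Joreld is earned (Rule 4).
With Torzan, Galpel, and Gorren, Ondpel is earned (Rule 1).
With Joreld and Ondpel, Kyemar is earned (Rule 2).
With Kyemar, Sabyor is earned (Rule 14).
With Sabyor, Vorsyl is earned (Rule 5).
Ionrax would need Sabyor and Halnex (Rule 9), but Halnex is never earned. No rule produces Vorgal, and it is not given.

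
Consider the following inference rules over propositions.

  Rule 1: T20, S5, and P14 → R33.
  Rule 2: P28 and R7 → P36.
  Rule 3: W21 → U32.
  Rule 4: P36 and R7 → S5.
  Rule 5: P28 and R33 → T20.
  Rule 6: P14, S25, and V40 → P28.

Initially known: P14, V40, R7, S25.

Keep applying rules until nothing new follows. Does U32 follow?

No

U32 would need W21 (Rule 3), but W21 is never established.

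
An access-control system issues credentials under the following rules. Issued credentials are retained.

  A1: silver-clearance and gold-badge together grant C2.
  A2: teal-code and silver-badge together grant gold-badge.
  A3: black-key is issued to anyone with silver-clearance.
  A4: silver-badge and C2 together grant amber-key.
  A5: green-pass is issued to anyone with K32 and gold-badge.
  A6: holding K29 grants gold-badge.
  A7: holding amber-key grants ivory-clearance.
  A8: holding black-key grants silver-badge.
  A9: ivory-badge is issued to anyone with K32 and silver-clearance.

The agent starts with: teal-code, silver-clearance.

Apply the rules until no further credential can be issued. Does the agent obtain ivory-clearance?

Yes

Holding silver-clearance grants black-key (A3).
Holding black-key grants silver-badge (A8).
Holding teal-code and silver-badge grants gold-badge (A2).
Holding silver-clearance and gold-badge grants C2 (A1).
Holding silver-badge and C2 grants amber-key (A4).
Holding amber-key grants ivory-clearance (A7).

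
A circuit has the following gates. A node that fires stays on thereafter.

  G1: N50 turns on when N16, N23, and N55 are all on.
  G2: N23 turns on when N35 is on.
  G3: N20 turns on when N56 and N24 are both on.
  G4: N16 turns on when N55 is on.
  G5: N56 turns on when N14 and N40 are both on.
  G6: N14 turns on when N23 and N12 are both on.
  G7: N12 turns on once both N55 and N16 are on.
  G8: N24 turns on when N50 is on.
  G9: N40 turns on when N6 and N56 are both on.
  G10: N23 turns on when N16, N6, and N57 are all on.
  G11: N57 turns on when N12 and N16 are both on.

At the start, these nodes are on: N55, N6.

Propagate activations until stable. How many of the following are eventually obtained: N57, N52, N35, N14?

N55 is on, so N16 turns on (G4).
N55 and N16 are on, so N12 turns on (G7).
N12 and N16 are on, so N57 turns on (G11).
N16, N6, and N57 are on, so N23 turns on (G10).
G6: N23 and N12 on → N14 on.
N57: reached.
No rule produces N52, and it is not given.
No rule produces N35, and it is not given.
N14: reached.
Reached: N57 and N14 — 2 of the 4.

2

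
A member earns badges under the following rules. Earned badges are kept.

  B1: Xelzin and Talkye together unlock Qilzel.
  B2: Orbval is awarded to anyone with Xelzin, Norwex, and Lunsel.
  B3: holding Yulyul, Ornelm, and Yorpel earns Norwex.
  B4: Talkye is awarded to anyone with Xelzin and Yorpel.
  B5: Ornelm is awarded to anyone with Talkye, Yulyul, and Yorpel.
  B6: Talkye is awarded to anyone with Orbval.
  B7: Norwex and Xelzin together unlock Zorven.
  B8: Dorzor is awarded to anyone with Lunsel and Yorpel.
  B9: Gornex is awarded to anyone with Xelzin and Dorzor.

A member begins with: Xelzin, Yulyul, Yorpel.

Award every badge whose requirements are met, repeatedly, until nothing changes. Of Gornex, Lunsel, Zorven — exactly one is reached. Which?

With Xelzin and Yorpel, Talkye is earned (B4).
With Talkye, Yulyul, and Yorpel, Ornelm is earned (B5).
With Yulyul, Ornelm, and Yorpel, Norwex is earned (B3).
With Norwex and Xelzin, Zorven is earned (B7).
Gornex would need Xelzin and Dorzor (B9), but Dorzor is never earned. No rule produces Lunsel, and it is not given.

Zorven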